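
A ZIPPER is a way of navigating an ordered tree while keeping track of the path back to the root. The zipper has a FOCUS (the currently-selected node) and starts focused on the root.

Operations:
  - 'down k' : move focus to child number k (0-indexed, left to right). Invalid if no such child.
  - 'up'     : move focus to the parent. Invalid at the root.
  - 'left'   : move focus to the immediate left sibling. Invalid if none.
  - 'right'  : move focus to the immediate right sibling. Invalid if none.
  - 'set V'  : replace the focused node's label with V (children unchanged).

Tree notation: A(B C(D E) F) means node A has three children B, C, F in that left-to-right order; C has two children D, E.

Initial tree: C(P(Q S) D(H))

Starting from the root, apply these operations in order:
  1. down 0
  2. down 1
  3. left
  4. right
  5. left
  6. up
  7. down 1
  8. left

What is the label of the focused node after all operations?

Answer: Q

Derivation:
Step 1 (down 0): focus=P path=0 depth=1 children=['Q', 'S'] left=[] right=['D'] parent=C
Step 2 (down 1): focus=S path=0/1 depth=2 children=[] left=['Q'] right=[] parent=P
Step 3 (left): focus=Q path=0/0 depth=2 children=[] left=[] right=['S'] parent=P
Step 4 (right): focus=S path=0/1 depth=2 children=[] left=['Q'] right=[] parent=P
Step 5 (left): focus=Q path=0/0 depth=2 children=[] left=[] right=['S'] parent=P
Step 6 (up): focus=P path=0 depth=1 children=['Q', 'S'] left=[] right=['D'] parent=C
Step 7 (down 1): focus=S path=0/1 depth=2 children=[] left=['Q'] right=[] parent=P
Step 8 (left): focus=Q path=0/0 depth=2 children=[] left=[] right=['S'] parent=P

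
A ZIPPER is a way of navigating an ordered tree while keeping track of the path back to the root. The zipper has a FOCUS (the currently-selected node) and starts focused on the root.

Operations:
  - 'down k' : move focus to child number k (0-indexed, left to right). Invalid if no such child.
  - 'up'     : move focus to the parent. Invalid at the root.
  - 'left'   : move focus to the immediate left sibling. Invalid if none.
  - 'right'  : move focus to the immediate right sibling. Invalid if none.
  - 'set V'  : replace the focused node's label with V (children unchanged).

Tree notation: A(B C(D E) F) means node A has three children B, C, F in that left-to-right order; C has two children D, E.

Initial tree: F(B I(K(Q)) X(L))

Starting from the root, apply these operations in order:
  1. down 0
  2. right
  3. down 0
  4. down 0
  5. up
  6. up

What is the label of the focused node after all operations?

Step 1 (down 0): focus=B path=0 depth=1 children=[] left=[] right=['I', 'X'] parent=F
Step 2 (right): focus=I path=1 depth=1 children=['K'] left=['B'] right=['X'] parent=F
Step 3 (down 0): focus=K path=1/0 depth=2 children=['Q'] left=[] right=[] parent=I
Step 4 (down 0): focus=Q path=1/0/0 depth=3 children=[] left=[] right=[] parent=K
Step 5 (up): focus=K path=1/0 depth=2 children=['Q'] left=[] right=[] parent=I
Step 6 (up): focus=I path=1 depth=1 children=['K'] left=['B'] right=['X'] parent=F

Answer: I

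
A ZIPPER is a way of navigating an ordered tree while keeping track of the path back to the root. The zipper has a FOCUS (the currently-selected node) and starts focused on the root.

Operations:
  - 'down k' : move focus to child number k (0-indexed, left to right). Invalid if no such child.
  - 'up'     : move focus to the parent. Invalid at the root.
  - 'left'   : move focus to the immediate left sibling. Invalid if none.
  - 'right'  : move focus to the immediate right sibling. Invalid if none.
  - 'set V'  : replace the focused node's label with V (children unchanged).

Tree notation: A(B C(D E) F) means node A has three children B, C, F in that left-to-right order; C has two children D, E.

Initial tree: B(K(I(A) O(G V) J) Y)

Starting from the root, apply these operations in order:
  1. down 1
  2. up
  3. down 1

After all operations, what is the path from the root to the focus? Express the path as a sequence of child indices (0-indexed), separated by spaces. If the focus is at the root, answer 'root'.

Answer: 1

Derivation:
Step 1 (down 1): focus=Y path=1 depth=1 children=[] left=['K'] right=[] parent=B
Step 2 (up): focus=B path=root depth=0 children=['K', 'Y'] (at root)
Step 3 (down 1): focus=Y path=1 depth=1 children=[] left=['K'] right=[] parent=B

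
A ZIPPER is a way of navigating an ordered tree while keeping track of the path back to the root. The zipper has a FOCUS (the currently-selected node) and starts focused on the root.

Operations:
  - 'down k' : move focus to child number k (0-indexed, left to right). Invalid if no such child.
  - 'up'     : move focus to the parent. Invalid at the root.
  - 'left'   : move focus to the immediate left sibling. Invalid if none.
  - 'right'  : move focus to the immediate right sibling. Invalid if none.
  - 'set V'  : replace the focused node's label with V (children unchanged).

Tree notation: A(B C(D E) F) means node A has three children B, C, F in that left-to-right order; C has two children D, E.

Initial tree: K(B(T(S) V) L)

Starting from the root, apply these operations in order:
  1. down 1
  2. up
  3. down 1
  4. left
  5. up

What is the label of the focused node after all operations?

Step 1 (down 1): focus=L path=1 depth=1 children=[] left=['B'] right=[] parent=K
Step 2 (up): focus=K path=root depth=0 children=['B', 'L'] (at root)
Step 3 (down 1): focus=L path=1 depth=1 children=[] left=['B'] right=[] parent=K
Step 4 (left): focus=B path=0 depth=1 children=['T', 'V'] left=[] right=['L'] parent=K
Step 5 (up): focus=K path=root depth=0 children=['B', 'L'] (at root)

Answer: K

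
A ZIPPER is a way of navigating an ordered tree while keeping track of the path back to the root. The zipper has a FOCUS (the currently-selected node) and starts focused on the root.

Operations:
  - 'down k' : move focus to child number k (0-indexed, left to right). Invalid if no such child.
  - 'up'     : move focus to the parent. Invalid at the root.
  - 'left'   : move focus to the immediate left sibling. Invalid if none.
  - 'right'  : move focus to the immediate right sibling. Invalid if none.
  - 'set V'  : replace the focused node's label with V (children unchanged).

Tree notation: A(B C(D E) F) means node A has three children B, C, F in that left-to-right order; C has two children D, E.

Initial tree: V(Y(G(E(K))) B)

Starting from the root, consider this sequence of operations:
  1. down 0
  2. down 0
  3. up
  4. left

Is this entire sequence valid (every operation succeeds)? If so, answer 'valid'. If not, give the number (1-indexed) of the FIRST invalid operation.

Answer: 4

Derivation:
Step 1 (down 0): focus=Y path=0 depth=1 children=['G'] left=[] right=['B'] parent=V
Step 2 (down 0): focus=G path=0/0 depth=2 children=['E'] left=[] right=[] parent=Y
Step 3 (up): focus=Y path=0 depth=1 children=['G'] left=[] right=['B'] parent=V
Step 4 (left): INVALID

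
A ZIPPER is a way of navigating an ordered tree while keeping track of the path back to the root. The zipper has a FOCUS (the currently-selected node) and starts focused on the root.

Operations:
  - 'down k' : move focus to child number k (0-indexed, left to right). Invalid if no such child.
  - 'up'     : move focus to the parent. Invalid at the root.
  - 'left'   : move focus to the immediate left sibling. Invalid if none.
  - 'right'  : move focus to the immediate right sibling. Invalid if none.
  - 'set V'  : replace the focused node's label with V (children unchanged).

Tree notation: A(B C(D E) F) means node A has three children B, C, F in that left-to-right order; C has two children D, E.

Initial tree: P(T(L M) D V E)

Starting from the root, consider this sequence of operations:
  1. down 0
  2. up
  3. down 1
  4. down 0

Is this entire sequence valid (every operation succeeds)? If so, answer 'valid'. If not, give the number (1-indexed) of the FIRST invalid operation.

Answer: 4

Derivation:
Step 1 (down 0): focus=T path=0 depth=1 children=['L', 'M'] left=[] right=['D', 'V', 'E'] parent=P
Step 2 (up): focus=P path=root depth=0 children=['T', 'D', 'V', 'E'] (at root)
Step 3 (down 1): focus=D path=1 depth=1 children=[] left=['T'] right=['V', 'E'] parent=P
Step 4 (down 0): INVALID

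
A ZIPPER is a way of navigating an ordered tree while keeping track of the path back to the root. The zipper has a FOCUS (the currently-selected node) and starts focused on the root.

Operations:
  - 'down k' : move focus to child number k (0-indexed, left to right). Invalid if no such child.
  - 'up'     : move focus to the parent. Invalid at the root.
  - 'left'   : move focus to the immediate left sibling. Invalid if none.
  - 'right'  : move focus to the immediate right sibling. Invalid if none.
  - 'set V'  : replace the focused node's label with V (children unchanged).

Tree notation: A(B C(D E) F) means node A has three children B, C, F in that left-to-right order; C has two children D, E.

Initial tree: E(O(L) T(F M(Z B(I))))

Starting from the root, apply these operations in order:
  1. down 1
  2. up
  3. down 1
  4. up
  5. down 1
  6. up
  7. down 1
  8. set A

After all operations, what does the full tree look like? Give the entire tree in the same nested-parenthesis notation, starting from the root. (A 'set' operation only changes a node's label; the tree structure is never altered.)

Answer: E(O(L) A(F M(Z B(I))))

Derivation:
Step 1 (down 1): focus=T path=1 depth=1 children=['F', 'M'] left=['O'] right=[] parent=E
Step 2 (up): focus=E path=root depth=0 children=['O', 'T'] (at root)
Step 3 (down 1): focus=T path=1 depth=1 children=['F', 'M'] left=['O'] right=[] parent=E
Step 4 (up): focus=E path=root depth=0 children=['O', 'T'] (at root)
Step 5 (down 1): focus=T path=1 depth=1 children=['F', 'M'] left=['O'] right=[] parent=E
Step 6 (up): focus=E path=root depth=0 children=['O', 'T'] (at root)
Step 7 (down 1): focus=T path=1 depth=1 children=['F', 'M'] left=['O'] right=[] parent=E
Step 8 (set A): focus=A path=1 depth=1 children=['F', 'M'] left=['O'] right=[] parent=E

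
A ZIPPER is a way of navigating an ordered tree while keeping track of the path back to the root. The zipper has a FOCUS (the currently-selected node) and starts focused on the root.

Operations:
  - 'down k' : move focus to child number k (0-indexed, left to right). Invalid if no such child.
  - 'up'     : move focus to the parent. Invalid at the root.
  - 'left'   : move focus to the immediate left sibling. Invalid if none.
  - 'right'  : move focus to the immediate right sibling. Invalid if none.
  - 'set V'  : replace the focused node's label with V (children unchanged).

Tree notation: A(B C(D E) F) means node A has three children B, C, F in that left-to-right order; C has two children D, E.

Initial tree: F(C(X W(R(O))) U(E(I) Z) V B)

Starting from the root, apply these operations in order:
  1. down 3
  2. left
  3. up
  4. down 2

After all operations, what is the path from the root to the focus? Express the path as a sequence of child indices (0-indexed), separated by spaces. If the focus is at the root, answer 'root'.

Answer: 2

Derivation:
Step 1 (down 3): focus=B path=3 depth=1 children=[] left=['C', 'U', 'V'] right=[] parent=F
Step 2 (left): focus=V path=2 depth=1 children=[] left=['C', 'U'] right=['B'] parent=F
Step 3 (up): focus=F path=root depth=0 children=['C', 'U', 'V', 'B'] (at root)
Step 4 (down 2): focus=V path=2 depth=1 children=[] left=['C', 'U'] right=['B'] parent=F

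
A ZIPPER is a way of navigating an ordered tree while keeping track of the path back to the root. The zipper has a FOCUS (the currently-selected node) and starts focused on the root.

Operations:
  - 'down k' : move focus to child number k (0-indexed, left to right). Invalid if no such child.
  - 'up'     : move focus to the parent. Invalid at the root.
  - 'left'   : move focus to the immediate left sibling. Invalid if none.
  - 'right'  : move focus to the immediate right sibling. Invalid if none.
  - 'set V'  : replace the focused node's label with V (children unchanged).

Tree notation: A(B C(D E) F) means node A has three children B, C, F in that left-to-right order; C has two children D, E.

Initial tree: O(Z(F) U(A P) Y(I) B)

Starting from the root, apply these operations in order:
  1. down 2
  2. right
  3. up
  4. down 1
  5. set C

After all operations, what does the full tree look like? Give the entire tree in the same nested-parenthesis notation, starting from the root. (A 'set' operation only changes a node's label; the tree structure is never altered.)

Answer: O(Z(F) C(A P) Y(I) B)

Derivation:
Step 1 (down 2): focus=Y path=2 depth=1 children=['I'] left=['Z', 'U'] right=['B'] parent=O
Step 2 (right): focus=B path=3 depth=1 children=[] left=['Z', 'U', 'Y'] right=[] parent=O
Step 3 (up): focus=O path=root depth=0 children=['Z', 'U', 'Y', 'B'] (at root)
Step 4 (down 1): focus=U path=1 depth=1 children=['A', 'P'] left=['Z'] right=['Y', 'B'] parent=O
Step 5 (set C): focus=C path=1 depth=1 children=['A', 'P'] left=['Z'] right=['Y', 'B'] parent=O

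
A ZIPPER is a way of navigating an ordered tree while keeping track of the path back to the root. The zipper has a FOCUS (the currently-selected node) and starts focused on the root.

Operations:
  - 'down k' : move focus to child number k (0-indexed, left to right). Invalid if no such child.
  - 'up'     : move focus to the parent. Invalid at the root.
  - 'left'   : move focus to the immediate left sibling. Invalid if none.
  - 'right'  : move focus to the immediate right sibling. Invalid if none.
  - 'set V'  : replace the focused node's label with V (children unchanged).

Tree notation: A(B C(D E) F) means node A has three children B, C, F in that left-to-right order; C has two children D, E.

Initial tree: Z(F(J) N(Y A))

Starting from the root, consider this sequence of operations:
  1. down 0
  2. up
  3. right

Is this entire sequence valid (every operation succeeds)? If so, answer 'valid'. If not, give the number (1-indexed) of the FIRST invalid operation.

Answer: 3

Derivation:
Step 1 (down 0): focus=F path=0 depth=1 children=['J'] left=[] right=['N'] parent=Z
Step 2 (up): focus=Z path=root depth=0 children=['F', 'N'] (at root)
Step 3 (right): INVALID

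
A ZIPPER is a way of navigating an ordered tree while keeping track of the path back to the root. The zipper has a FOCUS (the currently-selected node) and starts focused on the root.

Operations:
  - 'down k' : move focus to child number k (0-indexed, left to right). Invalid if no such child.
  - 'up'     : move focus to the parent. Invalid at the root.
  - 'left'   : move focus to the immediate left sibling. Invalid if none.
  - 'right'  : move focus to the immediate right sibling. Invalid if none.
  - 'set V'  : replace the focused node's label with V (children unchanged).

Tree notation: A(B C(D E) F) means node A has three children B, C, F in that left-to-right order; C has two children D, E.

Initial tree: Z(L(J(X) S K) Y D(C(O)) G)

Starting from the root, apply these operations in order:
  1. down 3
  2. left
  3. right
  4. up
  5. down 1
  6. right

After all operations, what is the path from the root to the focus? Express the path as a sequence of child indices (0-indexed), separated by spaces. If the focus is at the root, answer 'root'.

Step 1 (down 3): focus=G path=3 depth=1 children=[] left=['L', 'Y', 'D'] right=[] parent=Z
Step 2 (left): focus=D path=2 depth=1 children=['C'] left=['L', 'Y'] right=['G'] parent=Z
Step 3 (right): focus=G path=3 depth=1 children=[] left=['L', 'Y', 'D'] right=[] parent=Z
Step 4 (up): focus=Z path=root depth=0 children=['L', 'Y', 'D', 'G'] (at root)
Step 5 (down 1): focus=Y path=1 depth=1 children=[] left=['L'] right=['D', 'G'] parent=Z
Step 6 (right): focus=D path=2 depth=1 children=['C'] left=['L', 'Y'] right=['G'] parent=Z

Answer: 2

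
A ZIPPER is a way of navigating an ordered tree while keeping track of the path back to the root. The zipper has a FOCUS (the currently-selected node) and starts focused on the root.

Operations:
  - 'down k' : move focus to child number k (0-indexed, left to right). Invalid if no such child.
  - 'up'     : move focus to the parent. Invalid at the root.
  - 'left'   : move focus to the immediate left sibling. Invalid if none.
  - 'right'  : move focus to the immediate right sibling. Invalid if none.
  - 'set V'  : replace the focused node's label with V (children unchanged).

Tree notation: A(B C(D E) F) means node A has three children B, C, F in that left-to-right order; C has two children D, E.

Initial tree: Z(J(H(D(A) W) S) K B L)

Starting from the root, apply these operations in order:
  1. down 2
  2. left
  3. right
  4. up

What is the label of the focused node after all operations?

Answer: Z

Derivation:
Step 1 (down 2): focus=B path=2 depth=1 children=[] left=['J', 'K'] right=['L'] parent=Z
Step 2 (left): focus=K path=1 depth=1 children=[] left=['J'] right=['B', 'L'] parent=Z
Step 3 (right): focus=B path=2 depth=1 children=[] left=['J', 'K'] right=['L'] parent=Z
Step 4 (up): focus=Z path=root depth=0 children=['J', 'K', 'B', 'L'] (at root)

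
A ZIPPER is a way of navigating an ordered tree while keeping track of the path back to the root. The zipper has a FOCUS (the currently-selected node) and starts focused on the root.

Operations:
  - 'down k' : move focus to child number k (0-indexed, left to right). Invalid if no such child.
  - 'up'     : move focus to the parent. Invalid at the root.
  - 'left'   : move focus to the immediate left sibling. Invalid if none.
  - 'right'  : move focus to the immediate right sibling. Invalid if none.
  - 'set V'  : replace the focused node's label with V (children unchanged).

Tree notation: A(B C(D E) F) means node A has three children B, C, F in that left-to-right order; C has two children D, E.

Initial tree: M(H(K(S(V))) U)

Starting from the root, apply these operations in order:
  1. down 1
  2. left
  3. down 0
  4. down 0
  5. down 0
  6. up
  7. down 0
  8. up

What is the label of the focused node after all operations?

Step 1 (down 1): focus=U path=1 depth=1 children=[] left=['H'] right=[] parent=M
Step 2 (left): focus=H path=0 depth=1 children=['K'] left=[] right=['U'] parent=M
Step 3 (down 0): focus=K path=0/0 depth=2 children=['S'] left=[] right=[] parent=H
Step 4 (down 0): focus=S path=0/0/0 depth=3 children=['V'] left=[] right=[] parent=K
Step 5 (down 0): focus=V path=0/0/0/0 depth=4 children=[] left=[] right=[] parent=S
Step 6 (up): focus=S path=0/0/0 depth=3 children=['V'] left=[] right=[] parent=K
Step 7 (down 0): focus=V path=0/0/0/0 depth=4 children=[] left=[] right=[] parent=S
Step 8 (up): focus=S path=0/0/0 depth=3 children=['V'] left=[] right=[] parent=K

Answer: S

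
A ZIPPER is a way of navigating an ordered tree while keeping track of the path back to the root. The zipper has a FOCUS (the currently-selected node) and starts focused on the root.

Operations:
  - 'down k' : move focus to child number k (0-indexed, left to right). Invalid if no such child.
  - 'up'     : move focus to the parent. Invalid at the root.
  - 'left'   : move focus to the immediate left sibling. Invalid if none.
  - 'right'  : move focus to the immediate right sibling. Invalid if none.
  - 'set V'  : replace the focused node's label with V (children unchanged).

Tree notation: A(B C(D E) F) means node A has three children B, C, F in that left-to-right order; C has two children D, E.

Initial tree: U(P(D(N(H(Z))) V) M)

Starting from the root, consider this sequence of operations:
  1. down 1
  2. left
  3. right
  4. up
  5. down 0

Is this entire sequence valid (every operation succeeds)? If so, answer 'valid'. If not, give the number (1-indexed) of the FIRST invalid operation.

Step 1 (down 1): focus=M path=1 depth=1 children=[] left=['P'] right=[] parent=U
Step 2 (left): focus=P path=0 depth=1 children=['D', 'V'] left=[] right=['M'] parent=U
Step 3 (right): focus=M path=1 depth=1 children=[] left=['P'] right=[] parent=U
Step 4 (up): focus=U path=root depth=0 children=['P', 'M'] (at root)
Step 5 (down 0): focus=P path=0 depth=1 children=['D', 'V'] left=[] right=['M'] parent=U

Answer: valid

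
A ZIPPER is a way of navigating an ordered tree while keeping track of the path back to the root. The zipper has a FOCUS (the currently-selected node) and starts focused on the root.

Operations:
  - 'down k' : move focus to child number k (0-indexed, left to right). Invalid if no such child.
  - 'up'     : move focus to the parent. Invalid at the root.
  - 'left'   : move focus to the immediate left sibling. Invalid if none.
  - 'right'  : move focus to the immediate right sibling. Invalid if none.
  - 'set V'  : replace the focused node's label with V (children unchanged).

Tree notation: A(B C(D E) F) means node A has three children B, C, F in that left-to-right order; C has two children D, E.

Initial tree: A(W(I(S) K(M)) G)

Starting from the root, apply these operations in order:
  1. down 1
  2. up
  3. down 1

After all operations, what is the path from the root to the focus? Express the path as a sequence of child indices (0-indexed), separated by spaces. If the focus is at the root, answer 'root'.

Step 1 (down 1): focus=G path=1 depth=1 children=[] left=['W'] right=[] parent=A
Step 2 (up): focus=A path=root depth=0 children=['W', 'G'] (at root)
Step 3 (down 1): focus=G path=1 depth=1 children=[] left=['W'] right=[] parent=A

Answer: 1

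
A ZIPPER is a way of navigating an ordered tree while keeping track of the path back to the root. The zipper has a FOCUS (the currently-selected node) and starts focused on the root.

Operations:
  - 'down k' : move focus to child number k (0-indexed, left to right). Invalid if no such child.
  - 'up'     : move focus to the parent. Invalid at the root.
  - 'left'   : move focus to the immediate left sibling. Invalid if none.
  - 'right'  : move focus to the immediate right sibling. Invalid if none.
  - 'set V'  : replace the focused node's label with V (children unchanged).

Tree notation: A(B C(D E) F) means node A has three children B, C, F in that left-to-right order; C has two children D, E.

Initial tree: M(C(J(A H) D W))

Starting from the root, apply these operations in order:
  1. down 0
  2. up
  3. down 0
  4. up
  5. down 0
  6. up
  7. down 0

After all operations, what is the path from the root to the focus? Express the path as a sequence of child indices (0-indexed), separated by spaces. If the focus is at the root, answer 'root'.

Answer: 0

Derivation:
Step 1 (down 0): focus=C path=0 depth=1 children=['J', 'D', 'W'] left=[] right=[] parent=M
Step 2 (up): focus=M path=root depth=0 children=['C'] (at root)
Step 3 (down 0): focus=C path=0 depth=1 children=['J', 'D', 'W'] left=[] right=[] parent=M
Step 4 (up): focus=M path=root depth=0 children=['C'] (at root)
Step 5 (down 0): focus=C path=0 depth=1 children=['J', 'D', 'W'] left=[] right=[] parent=M
Step 6 (up): focus=M path=root depth=0 children=['C'] (at root)
Step 7 (down 0): focus=C path=0 depth=1 children=['J', 'D', 'W'] left=[] right=[] parent=M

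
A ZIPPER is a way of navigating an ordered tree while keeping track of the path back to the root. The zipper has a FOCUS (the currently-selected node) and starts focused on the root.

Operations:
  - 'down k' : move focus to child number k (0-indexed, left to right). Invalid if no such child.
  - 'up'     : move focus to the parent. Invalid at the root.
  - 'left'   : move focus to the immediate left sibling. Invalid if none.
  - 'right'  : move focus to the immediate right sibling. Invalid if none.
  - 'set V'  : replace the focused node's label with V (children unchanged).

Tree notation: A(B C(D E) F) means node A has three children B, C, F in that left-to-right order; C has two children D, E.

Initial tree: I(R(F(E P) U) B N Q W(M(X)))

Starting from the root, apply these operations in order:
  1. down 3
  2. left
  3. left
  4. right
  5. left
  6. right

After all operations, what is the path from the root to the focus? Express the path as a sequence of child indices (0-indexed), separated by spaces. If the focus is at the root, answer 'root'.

Step 1 (down 3): focus=Q path=3 depth=1 children=[] left=['R', 'B', 'N'] right=['W'] parent=I
Step 2 (left): focus=N path=2 depth=1 children=[] left=['R', 'B'] right=['Q', 'W'] parent=I
Step 3 (left): focus=B path=1 depth=1 children=[] left=['R'] right=['N', 'Q', 'W'] parent=I
Step 4 (right): focus=N path=2 depth=1 children=[] left=['R', 'B'] right=['Q', 'W'] parent=I
Step 5 (left): focus=B path=1 depth=1 children=[] left=['R'] right=['N', 'Q', 'W'] parent=I
Step 6 (right): focus=N path=2 depth=1 children=[] left=['R', 'B'] right=['Q', 'W'] parent=I

Answer: 2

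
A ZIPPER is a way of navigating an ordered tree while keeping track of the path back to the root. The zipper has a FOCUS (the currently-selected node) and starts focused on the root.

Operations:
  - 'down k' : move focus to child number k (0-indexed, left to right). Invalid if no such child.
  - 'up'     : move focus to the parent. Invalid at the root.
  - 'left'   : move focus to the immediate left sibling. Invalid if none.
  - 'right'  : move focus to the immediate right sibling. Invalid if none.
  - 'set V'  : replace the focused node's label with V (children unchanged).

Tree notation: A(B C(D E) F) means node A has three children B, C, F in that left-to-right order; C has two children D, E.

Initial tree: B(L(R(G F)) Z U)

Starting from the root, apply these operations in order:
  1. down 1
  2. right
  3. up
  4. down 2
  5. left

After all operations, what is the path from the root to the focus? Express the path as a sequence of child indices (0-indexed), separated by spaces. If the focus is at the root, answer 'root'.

Step 1 (down 1): focus=Z path=1 depth=1 children=[] left=['L'] right=['U'] parent=B
Step 2 (right): focus=U path=2 depth=1 children=[] left=['L', 'Z'] right=[] parent=B
Step 3 (up): focus=B path=root depth=0 children=['L', 'Z', 'U'] (at root)
Step 4 (down 2): focus=U path=2 depth=1 children=[] left=['L', 'Z'] right=[] parent=B
Step 5 (left): focus=Z path=1 depth=1 children=[] left=['L'] right=['U'] parent=B

Answer: 1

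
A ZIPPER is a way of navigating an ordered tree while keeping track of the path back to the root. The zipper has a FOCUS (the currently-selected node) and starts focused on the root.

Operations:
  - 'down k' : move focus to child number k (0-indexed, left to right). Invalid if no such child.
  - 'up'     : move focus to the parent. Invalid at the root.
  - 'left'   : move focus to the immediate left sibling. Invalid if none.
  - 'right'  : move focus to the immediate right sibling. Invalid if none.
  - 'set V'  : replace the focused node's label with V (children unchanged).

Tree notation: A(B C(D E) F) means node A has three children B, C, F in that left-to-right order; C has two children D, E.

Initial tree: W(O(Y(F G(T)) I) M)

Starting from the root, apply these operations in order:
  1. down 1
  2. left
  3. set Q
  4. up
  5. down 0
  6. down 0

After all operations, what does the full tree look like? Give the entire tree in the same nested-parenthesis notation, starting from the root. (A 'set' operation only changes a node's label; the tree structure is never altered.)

Answer: W(Q(Y(F G(T)) I) M)

Derivation:
Step 1 (down 1): focus=M path=1 depth=1 children=[] left=['O'] right=[] parent=W
Step 2 (left): focus=O path=0 depth=1 children=['Y', 'I'] left=[] right=['M'] parent=W
Step 3 (set Q): focus=Q path=0 depth=1 children=['Y', 'I'] left=[] right=['M'] parent=W
Step 4 (up): focus=W path=root depth=0 children=['Q', 'M'] (at root)
Step 5 (down 0): focus=Q path=0 depth=1 children=['Y', 'I'] left=[] right=['M'] parent=W
Step 6 (down 0): focus=Y path=0/0 depth=2 children=['F', 'G'] left=[] right=['I'] parent=Q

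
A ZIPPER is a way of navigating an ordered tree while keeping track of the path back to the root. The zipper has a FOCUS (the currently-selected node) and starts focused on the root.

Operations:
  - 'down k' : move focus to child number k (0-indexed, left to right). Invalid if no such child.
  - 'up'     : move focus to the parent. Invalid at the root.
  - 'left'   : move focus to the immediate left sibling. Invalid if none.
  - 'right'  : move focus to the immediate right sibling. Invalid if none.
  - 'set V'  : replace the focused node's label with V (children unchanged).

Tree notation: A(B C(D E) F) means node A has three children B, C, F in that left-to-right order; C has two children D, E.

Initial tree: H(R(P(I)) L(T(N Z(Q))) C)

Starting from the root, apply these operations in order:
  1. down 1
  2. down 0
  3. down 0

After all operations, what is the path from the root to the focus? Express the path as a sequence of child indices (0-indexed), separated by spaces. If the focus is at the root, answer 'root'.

Step 1 (down 1): focus=L path=1 depth=1 children=['T'] left=['R'] right=['C'] parent=H
Step 2 (down 0): focus=T path=1/0 depth=2 children=['N', 'Z'] left=[] right=[] parent=L
Step 3 (down 0): focus=N path=1/0/0 depth=3 children=[] left=[] right=['Z'] parent=T

Answer: 1 0 0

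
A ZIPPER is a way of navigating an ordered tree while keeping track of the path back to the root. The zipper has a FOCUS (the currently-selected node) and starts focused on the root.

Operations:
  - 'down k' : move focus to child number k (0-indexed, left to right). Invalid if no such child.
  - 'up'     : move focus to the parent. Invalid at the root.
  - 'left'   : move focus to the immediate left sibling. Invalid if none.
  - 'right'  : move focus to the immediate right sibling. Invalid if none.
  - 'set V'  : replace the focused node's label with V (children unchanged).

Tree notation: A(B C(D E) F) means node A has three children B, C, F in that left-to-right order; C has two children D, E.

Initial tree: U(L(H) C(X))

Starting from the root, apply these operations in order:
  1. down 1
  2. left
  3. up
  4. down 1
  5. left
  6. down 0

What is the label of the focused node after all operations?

Step 1 (down 1): focus=C path=1 depth=1 children=['X'] left=['L'] right=[] parent=U
Step 2 (left): focus=L path=0 depth=1 children=['H'] left=[] right=['C'] parent=U
Step 3 (up): focus=U path=root depth=0 children=['L', 'C'] (at root)
Step 4 (down 1): focus=C path=1 depth=1 children=['X'] left=['L'] right=[] parent=U
Step 5 (left): focus=L path=0 depth=1 children=['H'] left=[] right=['C'] parent=U
Step 6 (down 0): focus=H path=0/0 depth=2 children=[] left=[] right=[] parent=L

Answer: H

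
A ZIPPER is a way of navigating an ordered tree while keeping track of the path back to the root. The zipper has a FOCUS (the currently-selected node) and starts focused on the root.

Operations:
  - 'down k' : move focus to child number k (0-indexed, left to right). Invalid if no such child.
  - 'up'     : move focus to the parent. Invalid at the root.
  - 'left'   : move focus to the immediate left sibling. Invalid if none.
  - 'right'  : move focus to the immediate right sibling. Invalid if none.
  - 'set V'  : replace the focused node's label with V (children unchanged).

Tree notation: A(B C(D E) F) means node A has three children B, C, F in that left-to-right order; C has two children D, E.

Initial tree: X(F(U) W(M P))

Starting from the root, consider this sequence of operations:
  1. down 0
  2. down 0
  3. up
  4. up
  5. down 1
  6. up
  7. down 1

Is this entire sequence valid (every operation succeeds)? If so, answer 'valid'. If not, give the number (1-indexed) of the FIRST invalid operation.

Answer: valid

Derivation:
Step 1 (down 0): focus=F path=0 depth=1 children=['U'] left=[] right=['W'] parent=X
Step 2 (down 0): focus=U path=0/0 depth=2 children=[] left=[] right=[] parent=F
Step 3 (up): focus=F path=0 depth=1 children=['U'] left=[] right=['W'] parent=X
Step 4 (up): focus=X path=root depth=0 children=['F', 'W'] (at root)
Step 5 (down 1): focus=W path=1 depth=1 children=['M', 'P'] left=['F'] right=[] parent=X
Step 6 (up): focus=X path=root depth=0 children=['F', 'W'] (at root)
Step 7 (down 1): focus=W path=1 depth=1 children=['M', 'P'] left=['F'] right=[] parent=X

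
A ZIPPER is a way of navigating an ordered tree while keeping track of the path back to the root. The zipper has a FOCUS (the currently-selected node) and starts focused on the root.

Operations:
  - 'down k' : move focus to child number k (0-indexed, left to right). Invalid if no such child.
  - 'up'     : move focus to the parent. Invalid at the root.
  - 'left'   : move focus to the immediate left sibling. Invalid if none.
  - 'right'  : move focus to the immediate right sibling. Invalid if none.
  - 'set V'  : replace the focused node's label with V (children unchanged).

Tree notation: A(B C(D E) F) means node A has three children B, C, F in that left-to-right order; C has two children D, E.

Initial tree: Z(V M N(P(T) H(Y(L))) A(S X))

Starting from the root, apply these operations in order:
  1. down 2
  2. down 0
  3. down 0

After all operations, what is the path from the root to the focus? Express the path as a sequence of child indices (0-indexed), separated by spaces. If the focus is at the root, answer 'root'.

Answer: 2 0 0

Derivation:
Step 1 (down 2): focus=N path=2 depth=1 children=['P', 'H'] left=['V', 'M'] right=['A'] parent=Z
Step 2 (down 0): focus=P path=2/0 depth=2 children=['T'] left=[] right=['H'] parent=N
Step 3 (down 0): focus=T path=2/0/0 depth=3 children=[] left=[] right=[] parent=P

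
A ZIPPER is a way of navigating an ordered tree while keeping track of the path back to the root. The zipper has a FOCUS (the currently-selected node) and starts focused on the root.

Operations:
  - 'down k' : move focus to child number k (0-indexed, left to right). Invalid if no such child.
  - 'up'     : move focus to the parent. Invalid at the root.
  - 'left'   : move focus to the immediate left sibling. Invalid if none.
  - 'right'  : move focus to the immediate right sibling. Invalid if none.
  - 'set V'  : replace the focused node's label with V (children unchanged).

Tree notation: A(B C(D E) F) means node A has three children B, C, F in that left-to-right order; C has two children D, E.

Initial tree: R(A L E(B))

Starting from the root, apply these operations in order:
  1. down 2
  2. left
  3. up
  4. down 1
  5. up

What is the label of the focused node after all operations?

Step 1 (down 2): focus=E path=2 depth=1 children=['B'] left=['A', 'L'] right=[] parent=R
Step 2 (left): focus=L path=1 depth=1 children=[] left=['A'] right=['E'] parent=R
Step 3 (up): focus=R path=root depth=0 children=['A', 'L', 'E'] (at root)
Step 4 (down 1): focus=L path=1 depth=1 children=[] left=['A'] right=['E'] parent=R
Step 5 (up): focus=R path=root depth=0 children=['A', 'L', 'E'] (at root)

Answer: R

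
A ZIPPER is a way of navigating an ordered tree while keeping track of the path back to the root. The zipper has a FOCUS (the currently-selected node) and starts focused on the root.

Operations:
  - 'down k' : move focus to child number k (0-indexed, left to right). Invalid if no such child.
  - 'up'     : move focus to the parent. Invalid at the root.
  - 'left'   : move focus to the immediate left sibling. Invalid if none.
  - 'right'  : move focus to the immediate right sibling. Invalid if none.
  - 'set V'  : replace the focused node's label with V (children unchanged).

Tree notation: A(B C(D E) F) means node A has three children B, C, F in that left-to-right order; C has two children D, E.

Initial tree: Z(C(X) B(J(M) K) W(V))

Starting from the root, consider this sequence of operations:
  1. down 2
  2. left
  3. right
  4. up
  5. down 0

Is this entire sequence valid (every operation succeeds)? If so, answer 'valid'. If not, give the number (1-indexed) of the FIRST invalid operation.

Step 1 (down 2): focus=W path=2 depth=1 children=['V'] left=['C', 'B'] right=[] parent=Z
Step 2 (left): focus=B path=1 depth=1 children=['J', 'K'] left=['C'] right=['W'] parent=Z
Step 3 (right): focus=W path=2 depth=1 children=['V'] left=['C', 'B'] right=[] parent=Z
Step 4 (up): focus=Z path=root depth=0 children=['C', 'B', 'W'] (at root)
Step 5 (down 0): focus=C path=0 depth=1 children=['X'] left=[] right=['B', 'W'] parent=Z

Answer: valid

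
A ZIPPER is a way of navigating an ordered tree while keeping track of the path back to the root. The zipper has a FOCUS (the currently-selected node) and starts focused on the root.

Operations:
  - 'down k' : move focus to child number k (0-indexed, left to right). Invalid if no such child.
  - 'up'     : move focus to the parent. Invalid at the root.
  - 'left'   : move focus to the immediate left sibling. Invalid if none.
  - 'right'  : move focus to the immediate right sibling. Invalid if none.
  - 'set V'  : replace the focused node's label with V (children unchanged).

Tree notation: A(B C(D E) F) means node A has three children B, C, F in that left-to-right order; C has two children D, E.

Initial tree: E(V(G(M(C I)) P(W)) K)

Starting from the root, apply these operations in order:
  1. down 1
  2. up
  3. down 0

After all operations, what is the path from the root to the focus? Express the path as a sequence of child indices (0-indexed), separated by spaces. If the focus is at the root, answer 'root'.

Answer: 0

Derivation:
Step 1 (down 1): focus=K path=1 depth=1 children=[] left=['V'] right=[] parent=E
Step 2 (up): focus=E path=root depth=0 children=['V', 'K'] (at root)
Step 3 (down 0): focus=V path=0 depth=1 children=['G', 'P'] left=[] right=['K'] parent=E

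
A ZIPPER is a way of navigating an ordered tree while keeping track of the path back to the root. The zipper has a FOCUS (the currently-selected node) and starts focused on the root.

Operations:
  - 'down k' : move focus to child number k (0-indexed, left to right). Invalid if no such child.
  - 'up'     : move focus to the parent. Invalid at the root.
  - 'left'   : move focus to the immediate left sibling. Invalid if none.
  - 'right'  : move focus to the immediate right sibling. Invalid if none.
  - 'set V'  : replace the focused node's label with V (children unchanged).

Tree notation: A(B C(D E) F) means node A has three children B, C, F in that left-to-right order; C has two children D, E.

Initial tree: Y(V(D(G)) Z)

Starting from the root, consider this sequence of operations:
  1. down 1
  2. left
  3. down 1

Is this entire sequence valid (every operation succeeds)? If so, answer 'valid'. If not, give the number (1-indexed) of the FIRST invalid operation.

Answer: 3

Derivation:
Step 1 (down 1): focus=Z path=1 depth=1 children=[] left=['V'] right=[] parent=Y
Step 2 (left): focus=V path=0 depth=1 children=['D'] left=[] right=['Z'] parent=Y
Step 3 (down 1): INVALID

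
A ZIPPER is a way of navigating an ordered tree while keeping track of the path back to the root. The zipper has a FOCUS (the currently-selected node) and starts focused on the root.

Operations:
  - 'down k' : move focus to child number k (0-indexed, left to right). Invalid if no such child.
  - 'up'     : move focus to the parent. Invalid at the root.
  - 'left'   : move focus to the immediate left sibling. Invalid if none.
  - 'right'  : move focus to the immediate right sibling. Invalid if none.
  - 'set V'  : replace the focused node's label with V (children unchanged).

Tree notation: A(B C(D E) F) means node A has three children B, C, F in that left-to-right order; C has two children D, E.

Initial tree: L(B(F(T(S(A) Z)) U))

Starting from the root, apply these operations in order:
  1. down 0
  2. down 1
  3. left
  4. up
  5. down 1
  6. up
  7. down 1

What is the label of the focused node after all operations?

Step 1 (down 0): focus=B path=0 depth=1 children=['F', 'U'] left=[] right=[] parent=L
Step 2 (down 1): focus=U path=0/1 depth=2 children=[] left=['F'] right=[] parent=B
Step 3 (left): focus=F path=0/0 depth=2 children=['T'] left=[] right=['U'] parent=B
Step 4 (up): focus=B path=0 depth=1 children=['F', 'U'] left=[] right=[] parent=L
Step 5 (down 1): focus=U path=0/1 depth=2 children=[] left=['F'] right=[] parent=B
Step 6 (up): focus=B path=0 depth=1 children=['F', 'U'] left=[] right=[] parent=L
Step 7 (down 1): focus=U path=0/1 depth=2 children=[] left=['F'] right=[] parent=B

Answer: U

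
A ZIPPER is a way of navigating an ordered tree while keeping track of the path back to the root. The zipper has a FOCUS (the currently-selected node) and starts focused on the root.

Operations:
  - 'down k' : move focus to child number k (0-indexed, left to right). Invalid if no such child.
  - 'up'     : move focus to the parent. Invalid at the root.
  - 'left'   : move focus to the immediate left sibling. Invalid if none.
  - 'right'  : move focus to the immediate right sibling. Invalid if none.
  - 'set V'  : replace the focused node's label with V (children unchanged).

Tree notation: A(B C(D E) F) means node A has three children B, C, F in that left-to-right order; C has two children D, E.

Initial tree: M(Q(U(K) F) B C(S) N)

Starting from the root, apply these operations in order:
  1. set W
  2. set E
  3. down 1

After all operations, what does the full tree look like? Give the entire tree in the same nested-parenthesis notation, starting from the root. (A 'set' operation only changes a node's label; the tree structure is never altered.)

Answer: E(Q(U(K) F) B C(S) N)

Derivation:
Step 1 (set W): focus=W path=root depth=0 children=['Q', 'B', 'C', 'N'] (at root)
Step 2 (set E): focus=E path=root depth=0 children=['Q', 'B', 'C', 'N'] (at root)
Step 3 (down 1): focus=B path=1 depth=1 children=[] left=['Q'] right=['C', 'N'] parent=E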